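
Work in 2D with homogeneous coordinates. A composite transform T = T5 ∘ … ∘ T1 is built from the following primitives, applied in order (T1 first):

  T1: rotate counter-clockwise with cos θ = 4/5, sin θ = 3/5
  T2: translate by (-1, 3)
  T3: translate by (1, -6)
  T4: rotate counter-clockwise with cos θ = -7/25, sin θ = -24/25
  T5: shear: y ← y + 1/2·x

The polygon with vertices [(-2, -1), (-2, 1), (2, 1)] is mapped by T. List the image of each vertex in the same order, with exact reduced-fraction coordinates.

T1 rotate counter-clockwise with cos θ = 4/5, sin θ = 3/5: (-2, -1) → (-1, -2); (-2, 1) → (-11/5, -2/5); (2, 1) → (1, 2)
T2 translate by (-1, 3): (-1, -2) → (-2, 1); (-11/5, -2/5) → (-16/5, 13/5); (1, 2) → (0, 5)
T3 translate by (1, -6): (-2, 1) → (-1, -5); (-16/5, 13/5) → (-11/5, -17/5); (0, 5) → (1, -1)
T4 rotate counter-clockwise with cos θ = -7/25, sin θ = -24/25: (-1, -5) → (-113/25, 59/25); (-11/5, -17/5) → (-331/125, 383/125); (1, -1) → (-31/25, -17/25)
T5 shear: y ← y + 1/2·x: (-113/25, 59/25) → (-113/25, 1/10); (-331/125, 383/125) → (-331/125, 87/50); (-31/25, -17/25) → (-31/25, -13/10)

image vertices: (-113/25, 1/10), (-331/125, 87/50), (-31/25, -13/10)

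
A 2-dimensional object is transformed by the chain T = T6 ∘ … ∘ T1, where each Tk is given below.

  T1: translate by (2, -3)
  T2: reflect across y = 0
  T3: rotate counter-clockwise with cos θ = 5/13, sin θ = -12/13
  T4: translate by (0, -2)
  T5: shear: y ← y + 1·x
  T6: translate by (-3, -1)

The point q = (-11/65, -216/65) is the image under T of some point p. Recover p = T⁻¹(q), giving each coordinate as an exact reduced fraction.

T1 = [1 0 2; 0 1 -3; 0 0 1]
T2·T1 = [1 0 2; 0 -1 3; 0 0 1]
T3·…·T1 = [5/13 -12/13 46/13; -12/13 -5/13 -9/13; 0 0 1]
T4·…·T1 = [5/13 -12/13 46/13; -12/13 -5/13 -35/13; 0 0 1]
T5·…·T1 = [5/13 -12/13 46/13; -7/13 -17/13 11/13; 0 0 1]
T6·…·T1 = [5/13 -12/13 7/13; -7/13 -17/13 -2/13; 0 0 1]
det M = -1; M⁻¹ = [17/13 -12/13 -11/13; -7/13 -5/13 3/13; 0 0 1]
M⁻¹ · (-11/65, -216/65)ᵀ = (2, 8/5)ᵀ

p = (2, 8/5)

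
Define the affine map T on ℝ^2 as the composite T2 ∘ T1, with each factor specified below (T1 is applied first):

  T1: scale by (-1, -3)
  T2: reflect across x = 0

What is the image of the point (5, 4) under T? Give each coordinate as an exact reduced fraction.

T1 scale by (-1, -3): (5, 4) → (-5, -12)
T2 reflect across x = 0: (-5, -12) → (5, -12)

T(p) = (5, -12)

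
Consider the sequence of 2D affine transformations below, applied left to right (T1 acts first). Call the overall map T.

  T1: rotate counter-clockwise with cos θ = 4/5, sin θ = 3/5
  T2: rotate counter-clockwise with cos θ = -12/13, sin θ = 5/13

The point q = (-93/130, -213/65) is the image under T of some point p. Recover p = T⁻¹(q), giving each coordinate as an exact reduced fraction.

p = (3/2, 3)

T1 = [4/5 -3/5 0; 3/5 4/5 0; 0 0 1]
T2·T1 = [-63/65 16/65 0; -16/65 -63/65 0; 0 0 1]
det M = 1; M⁻¹ = [-63/65 -16/65 0; 16/65 -63/65 0; 0 0 1]
M⁻¹ · (-93/130, -213/65)ᵀ = (3/2, 3)ᵀ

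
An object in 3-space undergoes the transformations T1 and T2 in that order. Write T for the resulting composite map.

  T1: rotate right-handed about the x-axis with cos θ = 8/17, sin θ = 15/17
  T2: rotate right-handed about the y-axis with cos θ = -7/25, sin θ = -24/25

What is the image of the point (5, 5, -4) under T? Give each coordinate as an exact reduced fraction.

T(p) = (-1627/425, 100/17, 1739/425)

T1 rotate right-handed about the x-axis with cos θ = 8/17, sin θ = 15/17: (5, 5, -4) → (5, 100/17, 43/17)
T2 rotate right-handed about the y-axis with cos θ = -7/25, sin θ = -24/25: (5, 100/17, 43/17) → (-1627/425, 100/17, 1739/425)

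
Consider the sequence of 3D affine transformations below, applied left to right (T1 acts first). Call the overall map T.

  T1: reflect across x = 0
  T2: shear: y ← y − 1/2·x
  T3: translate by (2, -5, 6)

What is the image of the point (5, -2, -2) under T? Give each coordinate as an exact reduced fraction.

T(p) = (-3, -9/2, 4)

T1 reflect across x = 0: (5, -2, -2) → (-5, -2, -2)
T2 shear: y ← y − 1/2·x: (-5, -2, -2) → (-5, 1/2, -2)
T3 translate by (2, -5, 6): (-5, 1/2, -2) → (-3, -9/2, 4)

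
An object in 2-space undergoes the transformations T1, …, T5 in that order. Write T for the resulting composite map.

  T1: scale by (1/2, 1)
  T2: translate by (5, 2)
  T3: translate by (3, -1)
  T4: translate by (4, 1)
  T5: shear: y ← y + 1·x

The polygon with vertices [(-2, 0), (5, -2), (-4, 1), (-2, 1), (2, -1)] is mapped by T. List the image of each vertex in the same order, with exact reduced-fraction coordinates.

T1 scale by (1/2, 1): (-2, 0) → (-1, 0); (5, -2) → (5/2, -2); (-4, 1) → (-2, 1); (-2, 1) → (-1, 1); (2, -1) → (1, -1)
T2 translate by (5, 2): (-1, 0) → (4, 2); (5/2, -2) → (15/2, 0); (-2, 1) → (3, 3); (-1, 1) → (4, 3); (1, -1) → (6, 1)
T3 translate by (3, -1): (4, 2) → (7, 1); (15/2, 0) → (21/2, -1); (3, 3) → (6, 2); (4, 3) → (7, 2); (6, 1) → (9, 0)
T4 translate by (4, 1): (7, 1) → (11, 2); (21/2, -1) → (29/2, 0); (6, 2) → (10, 3); (7, 2) → (11, 3); (9, 0) → (13, 1)
T5 shear: y ← y + 1·x: (11, 2) → (11, 13); (29/2, 0) → (29/2, 29/2); (10, 3) → (10, 13); (11, 3) → (11, 14); (13, 1) → (13, 14)

image vertices: (11, 13), (29/2, 29/2), (10, 13), (11, 14), (13, 14)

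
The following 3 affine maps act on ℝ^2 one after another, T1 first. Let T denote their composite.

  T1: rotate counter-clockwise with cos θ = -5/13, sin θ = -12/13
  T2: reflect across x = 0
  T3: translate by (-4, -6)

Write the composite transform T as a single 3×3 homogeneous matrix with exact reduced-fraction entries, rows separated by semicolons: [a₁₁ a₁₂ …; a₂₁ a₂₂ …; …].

T1 = [-5/13 12/13 0; -12/13 -5/13 0; 0 0 1]
T2·T1 = [5/13 -12/13 0; -12/13 -5/13 0; 0 0 1]
T3·…·T1 = [5/13 -12/13 -4; -12/13 -5/13 -6; 0 0 1]

T = [5/13 -12/13 -4; -12/13 -5/13 -6; 0 0 1]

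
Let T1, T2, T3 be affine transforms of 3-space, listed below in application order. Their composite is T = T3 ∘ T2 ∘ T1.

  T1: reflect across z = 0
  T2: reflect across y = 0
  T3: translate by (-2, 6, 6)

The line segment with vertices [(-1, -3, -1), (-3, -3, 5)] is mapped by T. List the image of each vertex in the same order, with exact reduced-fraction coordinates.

image vertices: (-3, 9, 7), (-5, 9, 1)

T1 reflect across z = 0: (-1, -3, -1) → (-1, -3, 1); (-3, -3, 5) → (-3, -3, -5)
T2 reflect across y = 0: (-1, -3, 1) → (-1, 3, 1); (-3, -3, -5) → (-3, 3, -5)
T3 translate by (-2, 6, 6): (-1, 3, 1) → (-3, 9, 7); (-3, 3, -5) → (-5, 9, 1)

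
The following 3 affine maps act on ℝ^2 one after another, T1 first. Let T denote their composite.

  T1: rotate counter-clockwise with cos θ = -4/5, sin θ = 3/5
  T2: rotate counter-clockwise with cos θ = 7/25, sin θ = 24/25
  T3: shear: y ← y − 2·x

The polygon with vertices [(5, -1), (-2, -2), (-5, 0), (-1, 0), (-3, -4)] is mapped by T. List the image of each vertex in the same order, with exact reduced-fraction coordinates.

image vertices: (-23/5, 7), (2/5, 2), (4, -5), (4/5, -1), (0, 5)

T1 rotate counter-clockwise with cos θ = -4/5, sin θ = 3/5: (5, -1) → (-17/5, 19/5); (-2, -2) → (14/5, 2/5); (-5, 0) → (4, -3); (-1, 0) → (4/5, -3/5); (-3, -4) → (24/5, 7/5)
T2 rotate counter-clockwise with cos θ = 7/25, sin θ = 24/25: (-17/5, 19/5) → (-23/5, -11/5); (14/5, 2/5) → (2/5, 14/5); (4, -3) → (4, 3); (4/5, -3/5) → (4/5, 3/5); (24/5, 7/5) → (0, 5)
T3 shear: y ← y − 2·x: (-23/5, -11/5) → (-23/5, 7); (2/5, 14/5) → (2/5, 2); (4, 3) → (4, -5); (4/5, 3/5) → (4/5, -1); (0, 5) → (0, 5)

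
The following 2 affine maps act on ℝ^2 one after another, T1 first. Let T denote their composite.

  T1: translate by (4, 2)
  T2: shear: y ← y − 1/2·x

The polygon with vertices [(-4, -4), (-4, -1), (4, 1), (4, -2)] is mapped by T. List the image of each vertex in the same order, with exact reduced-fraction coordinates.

T1 translate by (4, 2): (-4, -4) → (0, -2); (-4, -1) → (0, 1); (4, 1) → (8, 3); (4, -2) → (8, 0)
T2 shear: y ← y − 1/2·x: (0, -2) → (0, -2); (0, 1) → (0, 1); (8, 3) → (8, -1); (8, 0) → (8, -4)

image vertices: (0, -2), (0, 1), (8, -1), (8, -4)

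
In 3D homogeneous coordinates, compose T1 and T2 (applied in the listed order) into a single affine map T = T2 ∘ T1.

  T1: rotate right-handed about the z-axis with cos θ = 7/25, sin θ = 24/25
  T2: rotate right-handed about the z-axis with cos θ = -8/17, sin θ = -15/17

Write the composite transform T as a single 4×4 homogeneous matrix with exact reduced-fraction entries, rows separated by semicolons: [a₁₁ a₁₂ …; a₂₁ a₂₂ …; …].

T1 = [7/25 -24/25 0 0; 24/25 7/25 0 0; 0 0 1 0; 0 0 0 1]
T2·T1 = [304/425 297/425 0 0; -297/425 304/425 0 0; 0 0 1 0; 0 0 0 1]

T = [304/425 297/425 0 0; -297/425 304/425 0 0; 0 0 1 0; 0 0 0 1]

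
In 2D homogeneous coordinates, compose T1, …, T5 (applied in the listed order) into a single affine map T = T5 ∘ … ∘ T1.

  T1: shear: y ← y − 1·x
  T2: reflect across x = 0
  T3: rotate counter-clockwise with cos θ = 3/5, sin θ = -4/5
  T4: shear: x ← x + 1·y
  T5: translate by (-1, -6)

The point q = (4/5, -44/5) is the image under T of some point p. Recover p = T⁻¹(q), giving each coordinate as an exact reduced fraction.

p = (-5, -3)

T1 = [1 0 0; -1 1 0; 0 0 1]
T2·T1 = [-1 0 0; -1 1 0; 0 0 1]
T3·…·T1 = [-7/5 4/5 0; 1/5 3/5 0; 0 0 1]
T4·…·T1 = [-6/5 7/5 0; 1/5 3/5 0; 0 0 1]
T5·…·T1 = [-6/5 7/5 -1; 1/5 3/5 -6; 0 0 1]
det M = -1; M⁻¹ = [-3/5 7/5 39/5; 1/5 6/5 37/5; 0 0 1]
M⁻¹ · (4/5, -44/5)ᵀ = (-5, -3)ᵀ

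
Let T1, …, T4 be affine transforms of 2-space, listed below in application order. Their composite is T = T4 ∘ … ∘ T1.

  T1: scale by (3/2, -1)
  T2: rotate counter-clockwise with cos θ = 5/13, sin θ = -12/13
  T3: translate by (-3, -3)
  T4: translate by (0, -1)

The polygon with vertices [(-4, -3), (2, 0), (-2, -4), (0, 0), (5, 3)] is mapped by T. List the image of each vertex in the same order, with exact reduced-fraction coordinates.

T1 scale by (3/2, -1): (-4, -3) → (-6, 3); (2, 0) → (3, 0); (-2, -4) → (-3, 4); (0, 0) → (0, 0); (5, 3) → (15/2, -3)
T2 rotate counter-clockwise with cos θ = 5/13, sin θ = -12/13: (-6, 3) → (6/13, 87/13); (3, 0) → (15/13, -36/13); (-3, 4) → (33/13, 56/13); (0, 0) → (0, 0); (15/2, -3) → (3/26, -105/13)
T3 translate by (-3, -3): (6/13, 87/13) → (-33/13, 48/13); (15/13, -36/13) → (-24/13, -75/13); (33/13, 56/13) → (-6/13, 17/13); (0, 0) → (-3, -3); (3/26, -105/13) → (-75/26, -144/13)
T4 translate by (0, -1): (-33/13, 48/13) → (-33/13, 35/13); (-24/13, -75/13) → (-24/13, -88/13); (-6/13, 17/13) → (-6/13, 4/13); (-3, -3) → (-3, -4); (-75/26, -144/13) → (-75/26, -157/13)

image vertices: (-33/13, 35/13), (-24/13, -88/13), (-6/13, 4/13), (-3, -4), (-75/26, -157/13)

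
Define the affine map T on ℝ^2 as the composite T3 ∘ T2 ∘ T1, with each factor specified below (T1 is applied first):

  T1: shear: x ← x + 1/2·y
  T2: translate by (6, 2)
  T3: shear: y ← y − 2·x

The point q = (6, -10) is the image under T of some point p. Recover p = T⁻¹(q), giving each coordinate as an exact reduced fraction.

T1 = [1 1/2 0; 0 1 0; 0 0 1]
T2·T1 = [1 1/2 6; 0 1 2; 0 0 1]
T3·…·T1 = [1 1/2 6; -2 0 -10; 0 0 1]
det M = 1; M⁻¹ = [0 -1/2 -5; 2 1 -2; 0 0 1]
M⁻¹ · (6, -10)ᵀ = (0, 0)ᵀ

p = (0, 0)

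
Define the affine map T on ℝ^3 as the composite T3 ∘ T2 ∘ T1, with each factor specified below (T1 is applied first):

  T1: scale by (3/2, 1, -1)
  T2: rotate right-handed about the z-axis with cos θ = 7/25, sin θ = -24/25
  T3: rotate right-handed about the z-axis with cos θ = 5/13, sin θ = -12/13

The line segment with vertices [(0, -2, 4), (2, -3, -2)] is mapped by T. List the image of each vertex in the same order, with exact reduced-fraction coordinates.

T1 scale by (3/2, 1, -1): (0, -2, 4) → (0, -2, -4); (2, -3, -2) → (3, -3, 2)
T2 rotate right-handed about the z-axis with cos θ = 7/25, sin θ = -24/25: (0, -2, -4) → (-48/25, -14/25, -4); (3, -3, 2) → (-51/25, -93/25, 2)
T3 rotate right-handed about the z-axis with cos θ = 5/13, sin θ = -12/13: (-48/25, -14/25, -4) → (-408/325, 506/325, -4); (-51/25, -93/25, 2) → (-1371/325, 147/325, 2)

image vertices: (-408/325, 506/325, -4), (-1371/325, 147/325, 2)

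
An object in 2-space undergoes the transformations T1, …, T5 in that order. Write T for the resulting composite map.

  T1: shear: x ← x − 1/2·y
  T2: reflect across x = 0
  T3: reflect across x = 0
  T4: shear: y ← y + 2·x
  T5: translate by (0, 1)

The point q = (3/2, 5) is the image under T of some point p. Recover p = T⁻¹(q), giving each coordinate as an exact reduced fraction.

T1 = [1 -1/2 0; 0 1 0; 0 0 1]
T2·T1 = [-1 1/2 0; 0 1 0; 0 0 1]
T3·…·T1 = [1 -1/2 0; 0 1 0; 0 0 1]
T4·…·T1 = [1 -1/2 0; 2 0 0; 0 0 1]
T5·…·T1 = [1 -1/2 0; 2 0 1; 0 0 1]
det M = 1; M⁻¹ = [0 1/2 -1/2; -2 1 -1; 0 0 1]
M⁻¹ · (3/2, 5)ᵀ = (2, 1)ᵀ

p = (2, 1)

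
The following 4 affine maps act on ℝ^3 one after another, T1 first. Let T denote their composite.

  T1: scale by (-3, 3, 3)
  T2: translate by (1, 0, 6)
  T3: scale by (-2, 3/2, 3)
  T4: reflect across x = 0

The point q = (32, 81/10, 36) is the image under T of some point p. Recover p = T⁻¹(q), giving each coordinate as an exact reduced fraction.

p = (-5, 9/5, 2)

T1 = [-3 0 0 0; 0 3 0 0; 0 0 3 0; 0 0 0 1]
T2·T1 = [-3 0 0 1; 0 3 0 0; 0 0 3 6; 0 0 0 1]
T3·…·T1 = [6 0 0 -2; 0 9/2 0 0; 0 0 9 18; 0 0 0 1]
T4·…·T1 = [-6 0 0 2; 0 9/2 0 0; 0 0 9 18; 0 0 0 1]
det M = -243; M⁻¹ = [-1/6 0 0 1/3; 0 2/9 0 0; 0 0 1/9 -2; 0 0 0 1]
M⁻¹ · (32, 81/10, 36)ᵀ = (-5, 9/5, 2)ᵀ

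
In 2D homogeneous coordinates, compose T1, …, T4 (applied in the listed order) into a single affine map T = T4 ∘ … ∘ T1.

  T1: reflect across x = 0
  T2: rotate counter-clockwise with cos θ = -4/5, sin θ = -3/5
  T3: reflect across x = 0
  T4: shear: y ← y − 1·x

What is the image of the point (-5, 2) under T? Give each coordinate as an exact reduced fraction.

T(p) = (14/5, -37/5)

T1 reflect across x = 0: (-5, 2) → (5, 2)
T2 rotate counter-clockwise with cos θ = -4/5, sin θ = -3/5: (5, 2) → (-14/5, -23/5)
T3 reflect across x = 0: (-14/5, -23/5) → (14/5, -23/5)
T4 shear: y ← y − 1·x: (14/5, -23/5) → (14/5, -37/5)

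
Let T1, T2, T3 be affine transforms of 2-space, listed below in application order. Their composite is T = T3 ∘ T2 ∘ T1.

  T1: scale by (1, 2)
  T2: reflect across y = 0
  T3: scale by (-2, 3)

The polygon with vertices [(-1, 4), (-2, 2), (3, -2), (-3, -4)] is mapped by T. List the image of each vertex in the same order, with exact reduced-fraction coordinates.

image vertices: (2, -24), (4, -12), (-6, 12), (6, 24)

T1 scale by (1, 2): (-1, 4) → (-1, 8); (-2, 2) → (-2, 4); (3, -2) → (3, -4); (-3, -4) → (-3, -8)
T2 reflect across y = 0: (-1, 8) → (-1, -8); (-2, 4) → (-2, -4); (3, -4) → (3, 4); (-3, -8) → (-3, 8)
T3 scale by (-2, 3): (-1, -8) → (2, -24); (-2, -4) → (4, -12); (3, 4) → (-6, 12); (-3, 8) → (6, 24)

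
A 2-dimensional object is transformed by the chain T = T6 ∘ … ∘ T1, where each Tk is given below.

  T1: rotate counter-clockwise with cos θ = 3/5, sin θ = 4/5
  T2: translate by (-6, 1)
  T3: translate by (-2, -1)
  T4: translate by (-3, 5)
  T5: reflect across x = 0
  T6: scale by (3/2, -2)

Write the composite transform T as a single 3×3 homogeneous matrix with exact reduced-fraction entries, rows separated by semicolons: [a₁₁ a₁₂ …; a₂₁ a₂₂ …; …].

T = [-9/10 6/5 33/2; -8/5 -6/5 -10; 0 0 1]

T1 = [3/5 -4/5 0; 4/5 3/5 0; 0 0 1]
T2·T1 = [3/5 -4/5 -6; 4/5 3/5 1; 0 0 1]
T3·…·T1 = [3/5 -4/5 -8; 4/5 3/5 0; 0 0 1]
T4·…·T1 = [3/5 -4/5 -11; 4/5 3/5 5; 0 0 1]
T5·…·T1 = [-3/5 4/5 11; 4/5 3/5 5; 0 0 1]
T6·…·T1 = [-9/10 6/5 33/2; -8/5 -6/5 -10; 0 0 1]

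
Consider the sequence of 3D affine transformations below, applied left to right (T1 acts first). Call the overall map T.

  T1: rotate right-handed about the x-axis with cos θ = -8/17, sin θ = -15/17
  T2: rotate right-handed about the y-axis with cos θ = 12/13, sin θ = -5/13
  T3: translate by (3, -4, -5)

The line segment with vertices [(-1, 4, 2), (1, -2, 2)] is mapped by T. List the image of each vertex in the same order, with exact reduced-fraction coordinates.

T1 rotate right-handed about the x-axis with cos θ = -8/17, sin θ = -15/17: (-1, 4, 2) → (-1, -2/17, -76/17); (1, -2, 2) → (1, 46/17, 14/17)
T2 rotate right-handed about the y-axis with cos θ = 12/13, sin θ = -5/13: (-1, -2/17, -76/17) → (176/221, -2/17, -997/221); (1, 46/17, 14/17) → (134/221, 46/17, 253/221)
T3 translate by (3, -4, -5): (176/221, -2/17, -997/221) → (839/221, -70/17, -2102/221); (134/221, 46/17, 253/221) → (797/221, -22/17, -852/221)

image vertices: (839/221, -70/17, -2102/221), (797/221, -22/17, -852/221)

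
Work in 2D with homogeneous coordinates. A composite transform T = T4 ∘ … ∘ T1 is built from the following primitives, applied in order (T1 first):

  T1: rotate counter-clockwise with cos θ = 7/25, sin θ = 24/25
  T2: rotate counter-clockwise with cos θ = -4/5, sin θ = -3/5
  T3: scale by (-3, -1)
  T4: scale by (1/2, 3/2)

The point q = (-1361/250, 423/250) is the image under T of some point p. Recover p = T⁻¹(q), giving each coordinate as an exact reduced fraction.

T1 = [7/25 -24/25 0; 24/25 7/25 0; 0 0 1]
T2·T1 = [44/125 117/125 0; -117/125 44/125 0; 0 0 1]
T3·…·T1 = [-132/125 -351/125 0; 117/125 -44/125 0; 0 0 1]
T4·…·T1 = [-66/125 -351/250 0; 351/250 -66/125 0; 0 0 1]
det M = 9/4; M⁻¹ = [-88/375 78/125 0; -78/125 -88/375 0; 0 0 1]
M⁻¹ · (-1361/250, 423/250)ᵀ = (7/3, 3)ᵀ

p = (7/3, 3)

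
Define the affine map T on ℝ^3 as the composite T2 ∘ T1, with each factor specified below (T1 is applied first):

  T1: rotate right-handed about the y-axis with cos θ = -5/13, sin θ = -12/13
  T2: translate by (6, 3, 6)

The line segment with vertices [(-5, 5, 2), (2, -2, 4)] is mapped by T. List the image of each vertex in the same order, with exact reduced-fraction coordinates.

T1 rotate right-handed about the y-axis with cos θ = -5/13, sin θ = -12/13: (-5, 5, 2) → (1/13, 5, -70/13); (2, -2, 4) → (-58/13, -2, 4/13)
T2 translate by (6, 3, 6): (1/13, 5, -70/13) → (79/13, 8, 8/13); (-58/13, -2, 4/13) → (20/13, 1, 82/13)

image vertices: (79/13, 8, 8/13), (20/13, 1, 82/13)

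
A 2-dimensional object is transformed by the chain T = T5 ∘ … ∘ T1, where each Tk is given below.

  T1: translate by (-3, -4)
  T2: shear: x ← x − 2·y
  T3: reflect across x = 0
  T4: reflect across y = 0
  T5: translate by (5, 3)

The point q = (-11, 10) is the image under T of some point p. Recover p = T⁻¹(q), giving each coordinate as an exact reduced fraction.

p = (5, -3)

T1 = [1 0 -3; 0 1 -4; 0 0 1]
T2·T1 = [1 -2 5; 0 1 -4; 0 0 1]
T3·…·T1 = [-1 2 -5; 0 1 -4; 0 0 1]
T4·…·T1 = [-1 2 -5; 0 -1 4; 0 0 1]
T5·…·T1 = [-1 2 0; 0 -1 7; 0 0 1]
det M = 1; M⁻¹ = [-1 -2 14; 0 -1 7; 0 0 1]
M⁻¹ · (-11, 10)ᵀ = (5, -3)ᵀ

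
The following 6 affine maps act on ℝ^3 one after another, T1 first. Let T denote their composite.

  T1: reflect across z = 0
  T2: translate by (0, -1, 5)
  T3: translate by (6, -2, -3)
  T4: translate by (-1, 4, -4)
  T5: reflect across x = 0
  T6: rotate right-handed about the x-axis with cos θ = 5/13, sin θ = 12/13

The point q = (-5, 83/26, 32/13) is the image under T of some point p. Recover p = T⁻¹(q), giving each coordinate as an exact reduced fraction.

p = (0, 5/2, 0)

T1 = [1 0 0 0; 0 1 0 0; 0 0 -1 0; 0 0 0 1]
T2·T1 = [1 0 0 0; 0 1 0 -1; 0 0 -1 5; 0 0 0 1]
T3·…·T1 = [1 0 0 6; 0 1 0 -3; 0 0 -1 2; 0 0 0 1]
T4·…·T1 = [1 0 0 5; 0 1 0 1; 0 0 -1 -2; 0 0 0 1]
T5·…·T1 = [-1 0 0 -5; 0 1 0 1; 0 0 -1 -2; 0 0 0 1]
T6·…·T1 = [-1 0 0 -5; 0 5/13 12/13 29/13; 0 12/13 -5/13 2/13; 0 0 0 1]
det M = 1; M⁻¹ = [-1 0 0 -5; 0 5/13 12/13 -1; 0 12/13 -5/13 -2; 0 0 0 1]
M⁻¹ · (-5, 83/26, 32/13)ᵀ = (0, 5/2, 0)ᵀ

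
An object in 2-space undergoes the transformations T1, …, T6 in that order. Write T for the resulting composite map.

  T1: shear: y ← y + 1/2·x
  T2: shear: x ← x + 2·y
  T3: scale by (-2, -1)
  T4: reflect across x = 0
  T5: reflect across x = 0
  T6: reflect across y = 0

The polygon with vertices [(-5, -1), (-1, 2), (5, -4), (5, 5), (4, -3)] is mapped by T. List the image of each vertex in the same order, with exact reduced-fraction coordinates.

image vertices: (24, -7/2), (-4, 3/2), (-4, -3/2), (-40, 15/2), (-4, -1)

T1 shear: y ← y + 1/2·x: (-5, -1) → (-5, -7/2); (-1, 2) → (-1, 3/2); (5, -4) → (5, -3/2); (5, 5) → (5, 15/2); (4, -3) → (4, -1)
T2 shear: x ← x + 2·y: (-5, -7/2) → (-12, -7/2); (-1, 3/2) → (2, 3/2); (5, -3/2) → (2, -3/2); (5, 15/2) → (20, 15/2); (4, -1) → (2, -1)
T3 scale by (-2, -1): (-12, -7/2) → (24, 7/2); (2, 3/2) → (-4, -3/2); (2, -3/2) → (-4, 3/2); (20, 15/2) → (-40, -15/2); (2, -1) → (-4, 1)
T4 reflect across x = 0: (24, 7/2) → (-24, 7/2); (-4, -3/2) → (4, -3/2); (-4, 3/2) → (4, 3/2); (-40, -15/2) → (40, -15/2); (-4, 1) → (4, 1)
T5 reflect across x = 0: (-24, 7/2) → (24, 7/2); (4, -3/2) → (-4, -3/2); (4, 3/2) → (-4, 3/2); (40, -15/2) → (-40, -15/2); (4, 1) → (-4, 1)
T6 reflect across y = 0: (24, 7/2) → (24, -7/2); (-4, -3/2) → (-4, 3/2); (-4, 3/2) → (-4, -3/2); (-40, -15/2) → (-40, 15/2); (-4, 1) → (-4, -1)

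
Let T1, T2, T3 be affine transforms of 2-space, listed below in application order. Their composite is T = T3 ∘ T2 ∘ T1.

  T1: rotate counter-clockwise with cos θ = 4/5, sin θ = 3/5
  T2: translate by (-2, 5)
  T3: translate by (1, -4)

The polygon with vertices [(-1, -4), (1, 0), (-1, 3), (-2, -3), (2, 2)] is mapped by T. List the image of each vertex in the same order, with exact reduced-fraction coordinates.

T1 rotate counter-clockwise with cos θ = 4/5, sin θ = 3/5: (-1, -4) → (8/5, -19/5); (1, 0) → (4/5, 3/5); (-1, 3) → (-13/5, 9/5); (-2, -3) → (1/5, -18/5); (2, 2) → (2/5, 14/5)
T2 translate by (-2, 5): (8/5, -19/5) → (-2/5, 6/5); (4/5, 3/5) → (-6/5, 28/5); (-13/5, 9/5) → (-23/5, 34/5); (1/5, -18/5) → (-9/5, 7/5); (2/5, 14/5) → (-8/5, 39/5)
T3 translate by (1, -4): (-2/5, 6/5) → (3/5, -14/5); (-6/5, 28/5) → (-1/5, 8/5); (-23/5, 34/5) → (-18/5, 14/5); (-9/5, 7/5) → (-4/5, -13/5); (-8/5, 39/5) → (-3/5, 19/5)

image vertices: (3/5, -14/5), (-1/5, 8/5), (-18/5, 14/5), (-4/5, -13/5), (-3/5, 19/5)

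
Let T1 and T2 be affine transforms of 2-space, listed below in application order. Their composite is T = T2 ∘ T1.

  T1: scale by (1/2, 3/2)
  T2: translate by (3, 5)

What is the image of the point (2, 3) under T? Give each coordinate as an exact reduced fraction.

T(p) = (4, 19/2)

T1 scale by (1/2, 3/2): (2, 3) → (1, 9/2)
T2 translate by (3, 5): (1, 9/2) → (4, 19/2)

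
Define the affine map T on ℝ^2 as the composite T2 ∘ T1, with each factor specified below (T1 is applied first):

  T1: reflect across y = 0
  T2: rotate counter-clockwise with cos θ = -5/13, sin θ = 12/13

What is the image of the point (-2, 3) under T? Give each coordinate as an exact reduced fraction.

T(p) = (46/13, -9/13)

T1 reflect across y = 0: (-2, 3) → (-2, -3)
T2 rotate counter-clockwise with cos θ = -5/13, sin θ = 12/13: (-2, -3) → (46/13, -9/13)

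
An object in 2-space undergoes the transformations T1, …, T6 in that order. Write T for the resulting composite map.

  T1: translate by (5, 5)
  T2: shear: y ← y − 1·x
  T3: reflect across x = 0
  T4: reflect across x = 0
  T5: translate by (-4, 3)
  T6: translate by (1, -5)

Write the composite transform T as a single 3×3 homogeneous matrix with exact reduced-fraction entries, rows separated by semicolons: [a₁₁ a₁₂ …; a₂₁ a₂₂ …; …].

T1 = [1 0 5; 0 1 5; 0 0 1]
T2·T1 = [1 0 5; -1 1 0; 0 0 1]
T3·…·T1 = [-1 0 -5; -1 1 0; 0 0 1]
T4·…·T1 = [1 0 5; -1 1 0; 0 0 1]
T5·…·T1 = [1 0 1; -1 1 3; 0 0 1]
T6·…·T1 = [1 0 2; -1 1 -2; 0 0 1]

T = [1 0 2; -1 1 -2; 0 0 1]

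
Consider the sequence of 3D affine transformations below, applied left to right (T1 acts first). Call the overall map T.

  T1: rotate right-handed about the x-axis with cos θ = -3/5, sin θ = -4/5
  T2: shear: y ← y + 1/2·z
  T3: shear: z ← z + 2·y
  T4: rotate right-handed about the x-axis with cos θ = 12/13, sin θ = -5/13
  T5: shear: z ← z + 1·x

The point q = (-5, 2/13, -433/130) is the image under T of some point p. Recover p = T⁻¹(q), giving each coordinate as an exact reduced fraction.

T1 = [1 0 0 0; 0 -3/5 4/5 0; 0 -4/5 -3/5 0; 0 0 0 1]
T2·T1 = [1 0 0 0; 0 -1 1/2 0; 0 -4/5 -3/5 0; 0 0 0 1]
T3·…·T1 = [1 0 0 0; 0 -1 1/2 0; 0 -14/5 2/5 0; 0 0 0 1]
T4·…·T1 = [1 0 0 0; 0 -2 8/13 0; 0 -11/5 23/130 0; 0 0 0 1]
T5·…·T1 = [1 0 0 0; 0 -2 8/13 0; 1 -11/5 23/130 0; 0 0 0 1]
det M = 1; M⁻¹ = [1 0 0 0; 8/13 23/130 -8/13 0; 2 11/5 -2 0; 0 0 0 1]
M⁻¹ · (-5, 2/13, -433/130)ᵀ = (-5, -1, -3)ᵀ

p = (-5, -1, -3)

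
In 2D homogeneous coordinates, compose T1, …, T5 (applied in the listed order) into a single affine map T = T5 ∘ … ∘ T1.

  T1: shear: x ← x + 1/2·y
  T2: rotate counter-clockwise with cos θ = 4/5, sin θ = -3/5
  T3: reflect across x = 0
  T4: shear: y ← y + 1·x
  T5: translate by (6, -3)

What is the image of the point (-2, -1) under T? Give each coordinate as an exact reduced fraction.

T(p) = (43/5, 3/10)

T1 shear: x ← x + 1/2·y: (-2, -1) → (-5/2, -1)
T2 rotate counter-clockwise with cos θ = 4/5, sin θ = -3/5: (-5/2, -1) → (-13/5, 7/10)
T3 reflect across x = 0: (-13/5, 7/10) → (13/5, 7/10)
T4 shear: y ← y + 1·x: (13/5, 7/10) → (13/5, 33/10)
T5 translate by (6, -3): (13/5, 33/10) → (43/5, 3/10)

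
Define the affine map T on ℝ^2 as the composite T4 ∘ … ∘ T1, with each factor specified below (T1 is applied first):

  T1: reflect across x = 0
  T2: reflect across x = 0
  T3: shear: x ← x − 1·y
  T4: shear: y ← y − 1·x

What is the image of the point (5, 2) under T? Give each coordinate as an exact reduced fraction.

T(p) = (3, -1)

T1 reflect across x = 0: (5, 2) → (-5, 2)
T2 reflect across x = 0: (-5, 2) → (5, 2)
T3 shear: x ← x − 1·y: (5, 2) → (3, 2)
T4 shear: y ← y − 1·x: (3, 2) → (3, -1)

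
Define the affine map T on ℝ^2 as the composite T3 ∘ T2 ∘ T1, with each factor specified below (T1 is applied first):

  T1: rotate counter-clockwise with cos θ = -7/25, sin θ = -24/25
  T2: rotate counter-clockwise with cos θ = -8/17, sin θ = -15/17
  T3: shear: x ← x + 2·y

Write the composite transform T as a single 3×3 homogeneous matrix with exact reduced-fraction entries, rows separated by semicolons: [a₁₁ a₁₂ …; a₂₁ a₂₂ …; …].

T = [58/85 -181/85 0; 297/425 -304/425 0; 0 0 1]

T1 = [-7/25 24/25 0; -24/25 -7/25 0; 0 0 1]
T2·T1 = [-304/425 -297/425 0; 297/425 -304/425 0; 0 0 1]
T3·…·T1 = [58/85 -181/85 0; 297/425 -304/425 0; 0 0 1]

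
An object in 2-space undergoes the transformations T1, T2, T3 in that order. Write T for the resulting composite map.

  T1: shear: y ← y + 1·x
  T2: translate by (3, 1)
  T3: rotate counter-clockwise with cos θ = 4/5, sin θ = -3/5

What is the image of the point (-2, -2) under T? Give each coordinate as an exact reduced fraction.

T(p) = (-1, -3)

T1 shear: y ← y + 1·x: (-2, -2) → (-2, -4)
T2 translate by (3, 1): (-2, -4) → (1, -3)
T3 rotate counter-clockwise with cos θ = 4/5, sin θ = -3/5: (1, -3) → (-1, -3)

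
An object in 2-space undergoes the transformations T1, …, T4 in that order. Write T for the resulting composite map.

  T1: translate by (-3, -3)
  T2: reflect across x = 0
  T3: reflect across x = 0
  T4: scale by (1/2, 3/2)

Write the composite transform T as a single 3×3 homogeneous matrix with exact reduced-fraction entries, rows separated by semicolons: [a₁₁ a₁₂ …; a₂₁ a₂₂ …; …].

T = [1/2 0 -3/2; 0 3/2 -9/2; 0 0 1]

T1 = [1 0 -3; 0 1 -3; 0 0 1]
T2·T1 = [-1 0 3; 0 1 -3; 0 0 1]
T3·…·T1 = [1 0 -3; 0 1 -3; 0 0 1]
T4·…·T1 = [1/2 0 -3/2; 0 3/2 -9/2; 0 0 1]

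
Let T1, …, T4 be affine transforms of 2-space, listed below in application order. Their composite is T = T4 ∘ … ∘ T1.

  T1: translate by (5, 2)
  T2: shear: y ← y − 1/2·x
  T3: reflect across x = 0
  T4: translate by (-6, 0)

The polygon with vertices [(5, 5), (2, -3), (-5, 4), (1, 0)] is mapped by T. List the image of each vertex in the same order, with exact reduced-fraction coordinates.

T1 translate by (5, 2): (5, 5) → (10, 7); (2, -3) → (7, -1); (-5, 4) → (0, 6); (1, 0) → (6, 2)
T2 shear: y ← y − 1/2·x: (10, 7) → (10, 2); (7, -1) → (7, -9/2); (0, 6) → (0, 6); (6, 2) → (6, -1)
T3 reflect across x = 0: (10, 2) → (-10, 2); (7, -9/2) → (-7, -9/2); (0, 6) → (0, 6); (6, -1) → (-6, -1)
T4 translate by (-6, 0): (-10, 2) → (-16, 2); (-7, -9/2) → (-13, -9/2); (0, 6) → (-6, 6); (-6, -1) → (-12, -1)

image vertices: (-16, 2), (-13, -9/2), (-6, 6), (-12, -1)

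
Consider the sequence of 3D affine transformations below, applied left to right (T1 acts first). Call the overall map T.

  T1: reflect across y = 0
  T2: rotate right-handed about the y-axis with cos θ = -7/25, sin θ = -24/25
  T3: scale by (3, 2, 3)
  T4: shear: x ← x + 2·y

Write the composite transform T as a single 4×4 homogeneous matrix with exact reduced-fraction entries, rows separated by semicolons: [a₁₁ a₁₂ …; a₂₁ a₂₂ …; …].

T = [-21/25 -4 -72/25 0; 0 -2 0 0; 72/25 0 -21/25 0; 0 0 0 1]

T1 = [1 0 0 0; 0 -1 0 0; 0 0 1 0; 0 0 0 1]
T2·T1 = [-7/25 0 -24/25 0; 0 -1 0 0; 24/25 0 -7/25 0; 0 0 0 1]
T3·…·T1 = [-21/25 0 -72/25 0; 0 -2 0 0; 72/25 0 -21/25 0; 0 0 0 1]
T4·…·T1 = [-21/25 -4 -72/25 0; 0 -2 0 0; 72/25 0 -21/25 0; 0 0 0 1]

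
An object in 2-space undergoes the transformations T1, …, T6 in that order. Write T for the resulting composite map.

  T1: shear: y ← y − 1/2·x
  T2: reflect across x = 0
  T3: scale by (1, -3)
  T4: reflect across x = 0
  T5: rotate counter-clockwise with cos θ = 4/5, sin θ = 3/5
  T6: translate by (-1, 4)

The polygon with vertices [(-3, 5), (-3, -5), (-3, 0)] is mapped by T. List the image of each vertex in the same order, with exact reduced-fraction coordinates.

T1 shear: y ← y − 1/2·x: (-3, 5) → (-3, 13/2); (-3, -5) → (-3, -7/2); (-3, 0) → (-3, 3/2)
T2 reflect across x = 0: (-3, 13/2) → (3, 13/2); (-3, -7/2) → (3, -7/2); (-3, 3/2) → (3, 3/2)
T3 scale by (1, -3): (3, 13/2) → (3, -39/2); (3, -7/2) → (3, 21/2); (3, 3/2) → (3, -9/2)
T4 reflect across x = 0: (3, -39/2) → (-3, -39/2); (3, 21/2) → (-3, 21/2); (3, -9/2) → (-3, -9/2)
T5 rotate counter-clockwise with cos θ = 4/5, sin θ = 3/5: (-3, -39/2) → (93/10, -87/5); (-3, 21/2) → (-87/10, 33/5); (-3, -9/2) → (3/10, -27/5)
T6 translate by (-1, 4): (93/10, -87/5) → (83/10, -67/5); (-87/10, 33/5) → (-97/10, 53/5); (3/10, -27/5) → (-7/10, -7/5)

image vertices: (83/10, -67/5), (-97/10, 53/5), (-7/10, -7/5)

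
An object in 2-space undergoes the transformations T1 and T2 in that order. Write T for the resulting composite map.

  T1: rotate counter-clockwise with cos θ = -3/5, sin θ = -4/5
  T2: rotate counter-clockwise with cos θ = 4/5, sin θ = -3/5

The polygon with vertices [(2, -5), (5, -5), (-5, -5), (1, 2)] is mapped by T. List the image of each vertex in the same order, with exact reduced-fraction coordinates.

image vertices: (-83/25, 106/25), (-31/5, 17/5), (17/5, 31/5), (-2/5, -11/5)

T1 rotate counter-clockwise with cos θ = -3/5, sin θ = -4/5: (2, -5) → (-26/5, 7/5); (5, -5) → (-7, -1); (-5, -5) → (-1, 7); (1, 2) → (1, -2)
T2 rotate counter-clockwise with cos θ = 4/5, sin θ = -3/5: (-26/5, 7/5) → (-83/25, 106/25); (-7, -1) → (-31/5, 17/5); (-1, 7) → (17/5, 31/5); (1, -2) → (-2/5, -11/5)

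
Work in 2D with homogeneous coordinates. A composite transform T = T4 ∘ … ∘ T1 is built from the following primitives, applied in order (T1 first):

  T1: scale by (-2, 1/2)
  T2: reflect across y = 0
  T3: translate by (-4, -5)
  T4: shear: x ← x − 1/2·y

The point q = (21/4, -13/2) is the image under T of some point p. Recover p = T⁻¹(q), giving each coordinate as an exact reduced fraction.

p = (-3, 3)

T1 = [-2 0 0; 0 1/2 0; 0 0 1]
T2·T1 = [-2 0 0; 0 -1/2 0; 0 0 1]
T3·…·T1 = [-2 0 -4; 0 -1/2 -5; 0 0 1]
T4·…·T1 = [-2 1/4 -3/2; 0 -1/2 -5; 0 0 1]
det M = 1; M⁻¹ = [-1/2 -1/4 -2; 0 -2 -10; 0 0 1]
M⁻¹ · (21/4, -13/2)ᵀ = (-3, 3)ᵀ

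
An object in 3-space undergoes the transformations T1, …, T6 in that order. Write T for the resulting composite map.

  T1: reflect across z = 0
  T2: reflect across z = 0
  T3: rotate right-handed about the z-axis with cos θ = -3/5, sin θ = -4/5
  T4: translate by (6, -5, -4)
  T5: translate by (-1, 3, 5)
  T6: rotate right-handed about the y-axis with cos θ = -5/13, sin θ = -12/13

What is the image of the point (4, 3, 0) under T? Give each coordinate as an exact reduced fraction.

T1 reflect across z = 0: (4, 3, 0) → (4, 3, 0)
T2 reflect across z = 0: (4, 3, 0) → (4, 3, 0)
T3 rotate right-handed about the z-axis with cos θ = -3/5, sin θ = -4/5: (4, 3, 0) → (0, -5, 0)
T4 translate by (6, -5, -4): (0, -5, 0) → (6, -10, -4)
T5 translate by (-1, 3, 5): (6, -10, -4) → (5, -7, 1)
T6 rotate right-handed about the y-axis with cos θ = -5/13, sin θ = -12/13: (5, -7, 1) → (-37/13, -7, 55/13)

T(p) = (-37/13, -7, 55/13)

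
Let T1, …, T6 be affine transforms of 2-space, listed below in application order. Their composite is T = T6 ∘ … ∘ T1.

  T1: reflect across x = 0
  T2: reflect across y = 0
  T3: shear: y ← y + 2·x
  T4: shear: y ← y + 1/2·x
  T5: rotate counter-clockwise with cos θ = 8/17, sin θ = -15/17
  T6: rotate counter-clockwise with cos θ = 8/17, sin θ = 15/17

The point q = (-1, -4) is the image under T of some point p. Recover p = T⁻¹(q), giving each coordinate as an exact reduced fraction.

p = (1, 3/2)

T1 = [-1 0 0; 0 1 0; 0 0 1]
T2·T1 = [-1 0 0; 0 -1 0; 0 0 1]
T3·…·T1 = [-1 0 0; -2 -1 0; 0 0 1]
T4·…·T1 = [-1 0 0; -5/2 -1 0; 0 0 1]
T5·…·T1 = [-91/34 -15/17 0; -5/17 -8/17 0; 0 0 1]
T6·…·T1 = [-1 0 0; -5/2 -1 0; 0 0 1]
det M = 1; M⁻¹ = [-1 0 0; 5/2 -1 0; 0 0 1]
M⁻¹ · (-1, -4)ᵀ = (1, 3/2)ᵀ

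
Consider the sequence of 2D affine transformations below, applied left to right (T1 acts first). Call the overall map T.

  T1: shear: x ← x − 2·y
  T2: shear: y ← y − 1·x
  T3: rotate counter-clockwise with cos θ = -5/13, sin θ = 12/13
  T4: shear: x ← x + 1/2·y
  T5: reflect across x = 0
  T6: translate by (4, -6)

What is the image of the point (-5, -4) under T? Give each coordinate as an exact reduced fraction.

T1 shear: x ← x − 2·y: (-5, -4) → (3, -4)
T2 shear: y ← y − 1·x: (3, -4) → (3, -7)
T3 rotate counter-clockwise with cos θ = -5/13, sin θ = 12/13: (3, -7) → (69/13, 71/13)
T4 shear: x ← x + 1/2·y: (69/13, 71/13) → (209/26, 71/13)
T5 reflect across x = 0: (209/26, 71/13) → (-209/26, 71/13)
T6 translate by (4, -6): (-209/26, 71/13) → (-105/26, -7/13)

T(p) = (-105/26, -7/13)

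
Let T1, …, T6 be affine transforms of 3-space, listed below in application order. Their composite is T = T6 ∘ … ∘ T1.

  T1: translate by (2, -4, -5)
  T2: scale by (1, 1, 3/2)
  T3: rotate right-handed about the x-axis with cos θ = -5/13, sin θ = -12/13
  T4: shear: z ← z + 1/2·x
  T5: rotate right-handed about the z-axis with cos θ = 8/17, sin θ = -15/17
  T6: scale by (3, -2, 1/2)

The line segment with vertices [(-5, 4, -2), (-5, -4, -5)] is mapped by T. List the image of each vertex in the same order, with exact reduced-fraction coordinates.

T1 translate by (2, -4, -5): (-5, 4, -2) → (-3, 0, -7); (-5, -4, -5) → (-3, -8, -10)
T2 scale by (1, 1, 3/2): (-3, 0, -7) → (-3, 0, -21/2); (-3, -8, -10) → (-3, -8, -15)
T3 rotate right-handed about the x-axis with cos θ = -5/13, sin θ = -12/13: (-3, 0, -21/2) → (-3, -126/13, 105/26); (-3, -8, -15) → (-3, -140/13, 171/13)
T4 shear: z ← z + 1/2·x: (-3, -126/13, 105/26) → (-3, -126/13, 33/13); (-3, -140/13, 171/13) → (-3, -140/13, 303/26)
T5 rotate right-handed about the z-axis with cos θ = 8/17, sin θ = -15/17: (-3, -126/13, 33/13) → (-2202/221, -423/221, 33/13); (-3, -140/13, 303/26) → (-2412/221, -535/221, 303/26)
T6 scale by (3, -2, 1/2): (-2202/221, -423/221, 33/13) → (-6606/221, 846/221, 33/26); (-2412/221, -535/221, 303/26) → (-7236/221, 1070/221, 303/52)

image vertices: (-6606/221, 846/221, 33/26), (-7236/221, 1070/221, 303/52)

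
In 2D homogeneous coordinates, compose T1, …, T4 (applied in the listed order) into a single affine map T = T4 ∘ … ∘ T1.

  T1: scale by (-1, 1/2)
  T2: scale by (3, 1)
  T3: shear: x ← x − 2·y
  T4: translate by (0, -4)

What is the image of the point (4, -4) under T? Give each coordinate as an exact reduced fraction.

T1 scale by (-1, 1/2): (4, -4) → (-4, -2)
T2 scale by (3, 1): (-4, -2) → (-12, -2)
T3 shear: x ← x − 2·y: (-12, -2) → (-8, -2)
T4 translate by (0, -4): (-8, -2) → (-8, -6)

T(p) = (-8, -6)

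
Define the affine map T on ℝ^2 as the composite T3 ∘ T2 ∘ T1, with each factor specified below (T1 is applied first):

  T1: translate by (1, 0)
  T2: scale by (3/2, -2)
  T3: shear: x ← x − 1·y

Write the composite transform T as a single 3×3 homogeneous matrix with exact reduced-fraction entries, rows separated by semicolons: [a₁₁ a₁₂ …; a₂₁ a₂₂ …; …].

T = [3/2 2 3/2; 0 -2 0; 0 0 1]

T1 = [1 0 1; 0 1 0; 0 0 1]
T2·T1 = [3/2 0 3/2; 0 -2 0; 0 0 1]
T3·…·T1 = [3/2 2 3/2; 0 -2 0; 0 0 1]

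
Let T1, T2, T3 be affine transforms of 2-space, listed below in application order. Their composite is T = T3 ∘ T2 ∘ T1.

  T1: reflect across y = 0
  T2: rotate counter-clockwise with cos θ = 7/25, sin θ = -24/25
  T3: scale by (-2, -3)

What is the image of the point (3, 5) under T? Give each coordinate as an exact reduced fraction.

T(p) = (198/25, 321/25)

T1 reflect across y = 0: (3, 5) → (3, -5)
T2 rotate counter-clockwise with cos θ = 7/25, sin θ = -24/25: (3, -5) → (-99/25, -107/25)
T3 scale by (-2, -3): (-99/25, -107/25) → (198/25, 321/25)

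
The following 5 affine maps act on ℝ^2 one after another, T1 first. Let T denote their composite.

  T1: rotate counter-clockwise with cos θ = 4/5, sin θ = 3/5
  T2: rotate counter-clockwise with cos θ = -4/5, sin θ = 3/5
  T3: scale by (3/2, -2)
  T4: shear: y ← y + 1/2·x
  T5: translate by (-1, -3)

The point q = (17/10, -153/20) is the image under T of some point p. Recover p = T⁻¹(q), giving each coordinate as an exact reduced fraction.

p = (-9/5, -3)

T1 = [4/5 -3/5 0; 3/5 4/5 0; 0 0 1]
T2·T1 = [-1 0 0; 0 -1 0; 0 0 1]
T3·…·T1 = [-3/2 0 0; 0 2 0; 0 0 1]
T4·…·T1 = [-3/2 0 0; -3/4 2 0; 0 0 1]
T5·…·T1 = [-3/2 0 -1; -3/4 2 -3; 0 0 1]
det M = -3; M⁻¹ = [-2/3 0 -2/3; -1/4 1/2 5/4; 0 0 1]
M⁻¹ · (17/10, -153/20)ᵀ = (-9/5, -3)ᵀ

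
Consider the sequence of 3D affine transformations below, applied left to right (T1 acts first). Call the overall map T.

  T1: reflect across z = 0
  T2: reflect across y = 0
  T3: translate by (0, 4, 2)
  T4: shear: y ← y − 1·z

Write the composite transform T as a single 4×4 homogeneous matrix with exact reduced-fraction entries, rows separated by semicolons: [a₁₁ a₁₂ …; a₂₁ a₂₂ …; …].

T1 = [1 0 0 0; 0 1 0 0; 0 0 -1 0; 0 0 0 1]
T2·T1 = [1 0 0 0; 0 -1 0 0; 0 0 -1 0; 0 0 0 1]
T3·…·T1 = [1 0 0 0; 0 -1 0 4; 0 0 -1 2; 0 0 0 1]
T4·…·T1 = [1 0 0 0; 0 -1 1 2; 0 0 -1 2; 0 0 0 1]

T = [1 0 0 0; 0 -1 1 2; 0 0 -1 2; 0 0 0 1]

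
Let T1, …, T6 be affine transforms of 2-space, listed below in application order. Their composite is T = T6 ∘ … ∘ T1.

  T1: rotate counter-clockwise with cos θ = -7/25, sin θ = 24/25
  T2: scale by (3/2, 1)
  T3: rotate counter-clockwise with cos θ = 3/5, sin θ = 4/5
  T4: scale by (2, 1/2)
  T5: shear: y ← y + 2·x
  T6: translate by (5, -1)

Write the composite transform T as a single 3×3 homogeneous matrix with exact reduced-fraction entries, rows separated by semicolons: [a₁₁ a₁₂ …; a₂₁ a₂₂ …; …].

T = [-51/25 -32/25 5; -99/25 -161/50 -1; 0 0 1]

T1 = [-7/25 -24/25 0; 24/25 -7/25 0; 0 0 1]
T2·T1 = [-21/50 -36/25 0; 24/25 -7/25 0; 0 0 1]
T3·…·T1 = [-51/50 -16/25 0; 6/25 -33/25 0; 0 0 1]
T4·…·T1 = [-51/25 -32/25 0; 3/25 -33/50 0; 0 0 1]
T5·…·T1 = [-51/25 -32/25 0; -99/25 -161/50 0; 0 0 1]
T6·…·T1 = [-51/25 -32/25 5; -99/25 -161/50 -1; 0 0 1]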